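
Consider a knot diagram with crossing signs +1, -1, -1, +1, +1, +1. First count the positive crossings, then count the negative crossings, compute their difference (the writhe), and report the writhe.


Step 1: Count positive crossings (+1).
Positive crossings: 4
Step 2: Count negative crossings (-1).
Negative crossings: 2
Step 3: Writhe = (positive) - (negative)
w = 4 - 2 = 2
Step 4: |w| = 2, and w is positive

2


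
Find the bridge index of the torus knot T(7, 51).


The bridge number of T(p,q) is min(p,q).
min(7, 51) = 7

7


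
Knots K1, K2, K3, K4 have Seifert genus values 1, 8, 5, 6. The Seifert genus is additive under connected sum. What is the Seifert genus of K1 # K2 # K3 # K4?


The Seifert genus is additive under connected sum.
Seifert genus(K1 # K2 # K3 # K4) = (1) + (8) + (5) + (6)
= 20

20


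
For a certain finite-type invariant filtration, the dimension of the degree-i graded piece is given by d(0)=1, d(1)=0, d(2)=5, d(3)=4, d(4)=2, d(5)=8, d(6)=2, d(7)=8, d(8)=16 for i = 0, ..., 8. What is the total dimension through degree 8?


Total dimension = d(0) + d(1) + ... + d(8)
= 1 + 0 + 5 + 4 + 2 + 8 + 2 + 8 + 16
= 46

46


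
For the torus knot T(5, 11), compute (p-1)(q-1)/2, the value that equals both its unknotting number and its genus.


For a torus knot T(p,q), both the unknotting number and genus equal (p-1)(q-1)/2.
= (5-1)(11-1)/2
= 4*10/2
= 40/2 = 20

20


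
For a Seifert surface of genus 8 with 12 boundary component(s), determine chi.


chi = 2 - 2g - b
= 2 - 2*8 - 12
= 2 - 16 - 12 = -26

-26


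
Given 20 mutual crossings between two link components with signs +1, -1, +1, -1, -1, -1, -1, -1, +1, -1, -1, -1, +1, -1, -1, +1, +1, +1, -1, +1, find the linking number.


Step 1: Count positive crossings: 8
Step 2: Count negative crossings: 12
Step 3: Sum of signs = 8 - 12 = -4
Step 4: Linking number = sum/2 = -4/2 = -2

-2


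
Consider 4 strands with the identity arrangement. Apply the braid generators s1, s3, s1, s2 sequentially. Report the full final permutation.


Starting with identity [1, 2, 3, 4].
Apply generators in sequence:
  After s1: [2, 1, 3, 4]
  After s3: [2, 1, 4, 3]
  After s1: [1, 2, 4, 3]
  After s2: [1, 4, 2, 3]
Final permutation: [1, 4, 2, 3]

[1, 4, 2, 3]


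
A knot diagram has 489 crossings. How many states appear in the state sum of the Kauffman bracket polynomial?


Each crossing contributes 2 choices (A-smoothing or B-smoothing).
Total states = 2^489 = 1598335257761788022467377781654101148543282249044465229239888363328190330275719997501596724768507889233831388734160190922469363547795602076820570112

1598335257761788022467377781654101148543282249044465229239888363328190330275719997501596724768507889233831388734160190922469363547795602076820570112


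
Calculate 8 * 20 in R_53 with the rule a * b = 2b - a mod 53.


8 * 20 = 2*20 - 8 mod 53
= 40 - 8 mod 53
= 32 mod 53 = 32

32


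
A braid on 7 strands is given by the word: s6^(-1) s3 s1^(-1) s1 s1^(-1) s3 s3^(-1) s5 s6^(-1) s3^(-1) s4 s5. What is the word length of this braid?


The word length counts the number of generators (including inverses).
Listing each generator: s6^(-1), s3, s1^(-1), s1, s1^(-1), s3, s3^(-1), s5, s6^(-1), s3^(-1), s4, s5
There are 12 generators in this braid word.

12


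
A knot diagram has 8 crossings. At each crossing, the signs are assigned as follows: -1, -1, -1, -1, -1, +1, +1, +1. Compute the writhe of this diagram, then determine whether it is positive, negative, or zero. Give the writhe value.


Step 1: Count positive crossings (+1).
Positive crossings: 3
Step 2: Count negative crossings (-1).
Negative crossings: 5
Step 3: Writhe = (positive) - (negative)
w = 3 - 5 = -2
Step 4: |w| = 2, and w is negative

-2


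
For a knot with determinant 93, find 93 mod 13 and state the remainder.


Step 1: A knot is p-colorable if and only if p divides its determinant.
Step 2: Compute 93 mod 13.
93 = 7 * 13 + 2
Step 3: 93 mod 13 = 2
Step 4: The knot is 13-colorable: no

2


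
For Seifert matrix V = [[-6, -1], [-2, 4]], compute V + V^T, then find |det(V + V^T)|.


Step 1: Form V + V^T where V = [[-6, -1], [-2, 4]]
  V^T = [[-6, -2], [-1, 4]]
  V + V^T = [[-12, -3], [-3, 8]]
Step 2: det(V + V^T) = (-12)*8 - (-3)*(-3)
  = -96 - 9 = -105
Step 3: Knot determinant = |det(V + V^T)| = |-105| = 105

105


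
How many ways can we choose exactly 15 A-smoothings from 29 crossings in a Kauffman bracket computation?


We choose which 15 of 29 crossings get A-smoothings.
C(29, 15) = 29! / (15! * 14!)
= 77558760

77558760


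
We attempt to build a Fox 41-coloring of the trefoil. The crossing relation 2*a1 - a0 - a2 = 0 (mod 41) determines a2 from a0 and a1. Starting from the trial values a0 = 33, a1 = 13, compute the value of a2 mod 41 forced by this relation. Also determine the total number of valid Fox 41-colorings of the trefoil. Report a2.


Step 1: Apply the given crossing relation 2*a1 - a0 - a2 = 0 (mod 41).
  a2 = 2*a1 - a0 mod 41
  a2 = 2*13 - 33 mod 41
  a2 = 26 - 33 mod 41
  a2 = -7 mod 41 = 34
Step 2: The trefoil has determinant 3.
  Number of Fox p-colorings (p prime) is p^2 if p = 3, else p.
  Since 41 does not divide 3, only trivial (constant) colorings exist.
  (So the trial a0 = 33, a1 = 13 with a0 != a1 does NOT extend to a valid coloring of the whole trefoil: the other two crossing relations require 3*(a1 - a0) = 0 (mod 41), which fails.)
  Total colorings = 41
Step 3: a2 = 34, total Fox 41-colorings = 41

34


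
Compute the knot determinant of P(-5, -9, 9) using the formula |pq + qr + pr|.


Step 1: Compute pq + qr + pr.
pq = (-5)*(-9) = 45
qr = (-9)*9 = -81
pr = (-5)*9 = -45
pq + qr + pr = 45 + (-81) + (-45) = -81
Step 2: Take absolute value.
det(P(-5,-9,9)) = |-81| = 81

81


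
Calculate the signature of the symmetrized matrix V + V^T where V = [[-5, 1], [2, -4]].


Step 1: V + V^T = [[-10, 3], [3, -8]]
Step 2: trace = -18, det = 71
Step 3: Discriminant = (-18)^2 - 4*71 = 40
Step 4: Eigenvalues: -5.83772, -12.1623
Step 5: Signature = (# positive eigenvalues) - (# negative eigenvalues) = -2

-2


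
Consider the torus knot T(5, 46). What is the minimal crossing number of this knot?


For a torus knot T(p, q) with gcd(p,q)=1,
the crossing number is min(p*(q-1), q*(p-1)).
p*(q-1) = 5*45 = 225
q*(p-1) = 46*4 = 184
min(225, 184) = 184

184


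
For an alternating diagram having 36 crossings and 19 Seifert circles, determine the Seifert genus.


For alternating knots, g = (c - s + 1)/2.
= (36 - 19 + 1)/2
= 18/2 = 9

9


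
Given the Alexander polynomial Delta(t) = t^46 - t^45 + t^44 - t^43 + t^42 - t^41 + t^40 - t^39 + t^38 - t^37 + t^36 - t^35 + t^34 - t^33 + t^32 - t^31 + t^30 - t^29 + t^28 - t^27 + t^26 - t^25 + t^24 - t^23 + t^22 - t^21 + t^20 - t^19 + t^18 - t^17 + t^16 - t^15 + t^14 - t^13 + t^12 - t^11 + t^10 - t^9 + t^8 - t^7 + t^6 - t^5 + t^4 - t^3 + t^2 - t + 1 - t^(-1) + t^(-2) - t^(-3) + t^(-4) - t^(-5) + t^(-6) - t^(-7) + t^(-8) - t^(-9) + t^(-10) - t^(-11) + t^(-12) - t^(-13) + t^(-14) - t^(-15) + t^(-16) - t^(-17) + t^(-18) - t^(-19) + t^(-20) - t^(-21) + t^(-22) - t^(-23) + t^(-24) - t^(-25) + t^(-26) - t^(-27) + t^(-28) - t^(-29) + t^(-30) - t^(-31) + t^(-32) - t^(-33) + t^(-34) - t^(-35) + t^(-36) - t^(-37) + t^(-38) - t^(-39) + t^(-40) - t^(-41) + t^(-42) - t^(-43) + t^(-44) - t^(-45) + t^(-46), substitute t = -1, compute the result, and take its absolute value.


Step 1: The polynomial has 93 terms with alternating signs, exponents from 46 down to -46.
Step 2: Substitute t = -1. The i-th term has coefficient (-1)^i and exponent (m-i),
  so its value is (-1)^i * (-1)^(m-i) = (-1)^m = 1 for every i.
Step 3: All 93 terms equal 1, so Delta(-1) = 93 * (1) = 93
Step 4: |Delta(-1)| = 93

93


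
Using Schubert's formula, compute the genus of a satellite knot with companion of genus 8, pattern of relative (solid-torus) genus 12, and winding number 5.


Schubert: g(satellite) = g_rel(pattern) + |winding| * g(companion),
where g_rel(pattern) is the genus of the pattern relative to the solid torus.
= 12 + 5 * 8
= 12 + 40 = 52

52


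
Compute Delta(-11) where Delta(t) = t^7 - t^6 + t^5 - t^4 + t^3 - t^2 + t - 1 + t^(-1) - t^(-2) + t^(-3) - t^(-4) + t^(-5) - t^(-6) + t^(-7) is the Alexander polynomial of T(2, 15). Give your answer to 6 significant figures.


Substituting t = -11 into Delta(t) = t^7 - t^6 + t^5 - t^4 + t^3 - t^2 + t - 1 + t^(-1) - t^(-2) + t^(-3) - t^(-4) + t^(-5) - t^(-6) + t^(-7):
Term values: (-19487171) + (-1771561) + (-161051) + (-14641) + (-1331) + (-121) + (-11) + (-1) + (-0.0909091) + (-0.00826446) + (-0.000751315) + (-6.83013e-05) + (-6.20921e-06) + (-5.64474e-07) + (-5.13158e-08)
Sum = -21435888.1
Rounded to 6 significant figures: -2.14359e+07

-2.14359e+07


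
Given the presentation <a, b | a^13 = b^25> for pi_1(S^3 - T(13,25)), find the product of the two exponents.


The relation is a^13 = b^25.
Product of exponents = 13 * 25
= 325

325


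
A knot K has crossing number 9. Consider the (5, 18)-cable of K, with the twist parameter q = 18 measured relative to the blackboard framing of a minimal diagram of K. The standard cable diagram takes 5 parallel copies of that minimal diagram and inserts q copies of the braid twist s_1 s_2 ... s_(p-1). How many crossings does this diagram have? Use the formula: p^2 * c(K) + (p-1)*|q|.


Step 1: Each of the c(K) crossings of the companion diagram becomes p*p = p^2 crossings among the p parallel strands, and each of the |q| twists s_1 s_2 ... s_(p-1) adds (p-1) crossings.
  Crossings = p^2 * c(K) + (p-1)*|q|
Step 2: = 5^2 * 9 + (5-1)*18
Step 3: = 25*9 + 4*18
Step 4: = 225 + 72 = 297

297


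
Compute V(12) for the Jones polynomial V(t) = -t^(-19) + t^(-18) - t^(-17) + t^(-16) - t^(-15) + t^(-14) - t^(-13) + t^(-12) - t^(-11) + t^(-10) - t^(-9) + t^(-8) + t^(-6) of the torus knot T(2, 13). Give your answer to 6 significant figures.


Substituting t = 12 into V(t) = -t^(-19) + t^(-18) - t^(-17) + t^(-16) - t^(-15) + t^(-14) - t^(-13) + t^(-12) - t^(-11) + t^(-10) - t^(-9) + t^(-8) + t^(-6):
  (-)t^(-19) = -3.13009e-21
  (+)t^(-18) = 3.7561e-20
  (-)t^(-17) = -4.50732e-19
  (+)t^(-16) = 5.40879e-18
  (-)t^(-15) = -6.49055e-17
  (+)t^(-14) = 7.78866e-16
  (-)t^(-13) = -9.34639e-15
  (+)t^(-12) = 1.12157e-13
  (-)t^(-11) = -1.34588e-12
  (+)t^(-10) = 1.61506e-11
  (-)t^(-9) = -1.93807e-10
  (+)t^(-8) = 2.32568e-09
  (+)t^(-6) = 3.34898e-07
Sum = (-3.13009e-21) + (3.7561e-20) + (-4.50732e-19) + (5.40879e-18) + (-6.49055e-17) + (7.78866e-16) + (-9.34639e-15) + (1.12157e-13) + (-1.34588e-12) + (1.61506e-11) + (-1.93807e-10) + (2.32568e-09) + (3.34898e-07)
= 3.370447586e-07
Rounded to 6 significant figures: 3.37045e-07

3.37045e-07


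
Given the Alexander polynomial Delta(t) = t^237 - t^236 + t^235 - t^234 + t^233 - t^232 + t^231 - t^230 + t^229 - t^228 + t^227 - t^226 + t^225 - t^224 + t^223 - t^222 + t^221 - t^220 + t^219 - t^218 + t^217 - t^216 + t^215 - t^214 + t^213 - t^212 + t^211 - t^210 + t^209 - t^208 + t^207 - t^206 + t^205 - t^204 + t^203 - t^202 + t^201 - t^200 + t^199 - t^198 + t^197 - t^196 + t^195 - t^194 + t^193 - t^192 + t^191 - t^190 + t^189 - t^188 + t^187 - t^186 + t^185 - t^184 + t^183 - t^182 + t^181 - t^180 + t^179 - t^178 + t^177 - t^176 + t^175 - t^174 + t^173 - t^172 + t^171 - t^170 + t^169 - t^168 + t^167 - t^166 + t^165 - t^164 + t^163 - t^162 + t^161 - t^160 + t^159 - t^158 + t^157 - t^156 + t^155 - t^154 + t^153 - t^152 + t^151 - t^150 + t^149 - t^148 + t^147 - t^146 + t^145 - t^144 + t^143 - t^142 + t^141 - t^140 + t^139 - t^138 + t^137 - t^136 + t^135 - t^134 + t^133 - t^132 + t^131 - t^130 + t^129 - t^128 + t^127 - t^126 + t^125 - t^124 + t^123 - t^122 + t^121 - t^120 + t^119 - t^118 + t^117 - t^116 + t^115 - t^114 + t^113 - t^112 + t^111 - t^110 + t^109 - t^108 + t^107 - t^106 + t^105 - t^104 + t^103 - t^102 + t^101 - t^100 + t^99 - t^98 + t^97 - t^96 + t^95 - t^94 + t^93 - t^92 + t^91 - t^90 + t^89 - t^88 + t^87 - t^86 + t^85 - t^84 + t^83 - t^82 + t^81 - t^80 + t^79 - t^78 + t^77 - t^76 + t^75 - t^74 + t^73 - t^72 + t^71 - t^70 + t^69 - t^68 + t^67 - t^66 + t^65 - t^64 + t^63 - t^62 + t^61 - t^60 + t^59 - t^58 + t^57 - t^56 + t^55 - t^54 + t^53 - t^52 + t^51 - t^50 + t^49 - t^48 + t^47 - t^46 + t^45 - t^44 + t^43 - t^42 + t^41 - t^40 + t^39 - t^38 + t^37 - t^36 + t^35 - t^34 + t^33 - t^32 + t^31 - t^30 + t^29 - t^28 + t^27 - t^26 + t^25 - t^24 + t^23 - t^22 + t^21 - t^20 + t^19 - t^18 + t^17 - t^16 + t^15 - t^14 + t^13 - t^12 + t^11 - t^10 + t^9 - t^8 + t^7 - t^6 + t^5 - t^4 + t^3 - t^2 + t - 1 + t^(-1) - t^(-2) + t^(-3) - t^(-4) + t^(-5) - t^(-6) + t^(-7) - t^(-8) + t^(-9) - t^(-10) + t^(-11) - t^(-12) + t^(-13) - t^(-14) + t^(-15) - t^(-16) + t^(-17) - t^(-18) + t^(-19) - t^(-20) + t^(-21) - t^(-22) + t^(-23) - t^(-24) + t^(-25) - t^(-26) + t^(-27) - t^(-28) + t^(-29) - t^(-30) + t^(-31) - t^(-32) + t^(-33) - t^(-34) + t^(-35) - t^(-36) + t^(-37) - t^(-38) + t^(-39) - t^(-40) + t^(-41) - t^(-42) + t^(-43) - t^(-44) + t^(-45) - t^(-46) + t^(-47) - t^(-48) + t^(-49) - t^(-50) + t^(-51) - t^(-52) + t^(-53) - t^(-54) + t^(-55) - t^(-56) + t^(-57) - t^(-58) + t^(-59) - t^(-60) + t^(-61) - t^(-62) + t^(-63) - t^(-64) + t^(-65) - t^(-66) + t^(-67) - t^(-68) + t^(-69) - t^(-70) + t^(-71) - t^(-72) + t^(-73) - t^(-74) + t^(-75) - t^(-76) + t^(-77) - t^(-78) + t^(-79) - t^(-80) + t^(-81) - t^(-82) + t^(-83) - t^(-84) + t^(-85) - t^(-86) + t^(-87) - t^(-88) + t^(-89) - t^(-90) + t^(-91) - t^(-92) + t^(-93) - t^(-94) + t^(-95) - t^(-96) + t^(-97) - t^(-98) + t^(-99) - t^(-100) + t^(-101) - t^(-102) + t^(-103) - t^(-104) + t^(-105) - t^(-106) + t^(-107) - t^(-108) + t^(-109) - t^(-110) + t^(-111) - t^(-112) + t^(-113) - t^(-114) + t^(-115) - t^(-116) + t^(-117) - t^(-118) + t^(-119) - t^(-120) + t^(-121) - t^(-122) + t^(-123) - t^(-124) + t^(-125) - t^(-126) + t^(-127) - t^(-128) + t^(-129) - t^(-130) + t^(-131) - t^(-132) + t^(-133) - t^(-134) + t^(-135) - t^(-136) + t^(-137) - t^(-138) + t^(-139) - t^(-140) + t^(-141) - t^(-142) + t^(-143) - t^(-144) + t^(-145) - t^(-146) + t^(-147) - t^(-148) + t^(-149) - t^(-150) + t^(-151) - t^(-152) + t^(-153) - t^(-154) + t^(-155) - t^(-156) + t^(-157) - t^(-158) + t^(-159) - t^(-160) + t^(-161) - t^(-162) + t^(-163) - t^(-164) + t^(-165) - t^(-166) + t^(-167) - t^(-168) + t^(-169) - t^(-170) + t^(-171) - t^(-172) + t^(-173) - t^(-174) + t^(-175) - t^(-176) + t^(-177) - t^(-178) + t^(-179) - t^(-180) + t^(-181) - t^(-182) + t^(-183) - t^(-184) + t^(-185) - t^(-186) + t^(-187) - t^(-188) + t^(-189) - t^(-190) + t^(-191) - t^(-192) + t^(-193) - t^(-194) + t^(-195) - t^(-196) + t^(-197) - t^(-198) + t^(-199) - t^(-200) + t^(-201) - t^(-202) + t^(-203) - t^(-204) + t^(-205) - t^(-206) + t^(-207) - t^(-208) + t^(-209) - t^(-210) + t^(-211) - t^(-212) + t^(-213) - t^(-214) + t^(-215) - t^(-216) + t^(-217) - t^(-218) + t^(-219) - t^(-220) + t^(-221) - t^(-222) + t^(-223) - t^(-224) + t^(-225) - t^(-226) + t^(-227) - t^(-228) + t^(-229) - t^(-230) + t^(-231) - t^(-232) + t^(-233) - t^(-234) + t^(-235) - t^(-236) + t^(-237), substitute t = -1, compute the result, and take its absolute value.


Step 1: The polynomial has 475 terms with alternating signs, exponents from 237 down to -237.
Step 2: Substitute t = -1. The i-th term has coefficient (-1)^i and exponent (m-i),
  so its value is (-1)^i * (-1)^(m-i) = (-1)^m = -1 for every i.
Step 3: All 475 terms equal -1, so Delta(-1) = 475 * (-1) = -475
Step 4: |Delta(-1)| = 475

475


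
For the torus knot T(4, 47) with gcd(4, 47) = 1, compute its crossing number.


For a torus knot T(p, q) with gcd(p,q)=1,
the crossing number is min(p*(q-1), q*(p-1)).
p*(q-1) = 4*46 = 184
q*(p-1) = 47*3 = 141
min(184, 141) = 141

141


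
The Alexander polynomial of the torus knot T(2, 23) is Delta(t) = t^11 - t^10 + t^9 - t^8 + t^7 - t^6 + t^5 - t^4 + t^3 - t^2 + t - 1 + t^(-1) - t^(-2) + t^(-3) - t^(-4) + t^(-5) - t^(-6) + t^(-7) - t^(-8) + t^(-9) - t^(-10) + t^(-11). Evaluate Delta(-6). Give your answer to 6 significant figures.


Substituting t = -6 into Delta(t) = t^11 - t^10 + t^9 - t^8 + t^7 - t^6 + t^5 - t^4 + t^3 - t^2 + t - 1 + t^(-1) - t^(-2) + t^(-3) - t^(-4) + t^(-5) - t^(-6) + t^(-7) - t^(-8) + t^(-9) - t^(-10) + t^(-11):
Term values: (-362797056) + (-60466176) + (-10077696) + (-1679616) + (-279936) + (-46656) + (-7776) + (-1296) + (-216) + (-36) + (-6) + (-1) + (-0.166667) + (-0.0277778) + (-0.00462963) + (-0.000771605) + (-0.000128601) + (-2.14335e-05) + (-3.57225e-06) + (-5.95374e-07) + (-9.9229e-08) + (-1.65382e-08) + (-2.75636e-09)
Sum = -435356467.2
Rounded to 6 significant figures: -4.35356e+08

-4.35356e+08


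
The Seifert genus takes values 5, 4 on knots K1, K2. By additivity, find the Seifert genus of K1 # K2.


The Seifert genus is additive under connected sum.
Seifert genus(K1 # K2) = (5) + (4)
= 9

9


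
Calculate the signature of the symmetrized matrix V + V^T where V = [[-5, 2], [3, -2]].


Step 1: V + V^T = [[-10, 5], [5, -4]]
Step 2: trace = -14, det = 15
Step 3: Discriminant = (-14)^2 - 4*15 = 136
Step 4: Eigenvalues: -1.16905, -12.831
Step 5: Signature = (# positive eigenvalues) - (# negative eigenvalues) = -2

-2


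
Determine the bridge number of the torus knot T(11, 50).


The bridge number of T(p,q) is min(p,q).
min(11, 50) = 11

11


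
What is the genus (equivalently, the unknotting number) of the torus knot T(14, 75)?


For a torus knot T(p,q), both the unknotting number and genus equal (p-1)(q-1)/2.
= (14-1)(75-1)/2
= 13*74/2
= 962/2 = 481

481


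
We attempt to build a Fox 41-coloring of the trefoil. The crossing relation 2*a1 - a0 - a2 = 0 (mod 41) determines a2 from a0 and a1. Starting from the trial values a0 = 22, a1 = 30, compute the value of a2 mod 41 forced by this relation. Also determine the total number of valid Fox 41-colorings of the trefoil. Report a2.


Step 1: Apply the given crossing relation 2*a1 - a0 - a2 = 0 (mod 41).
  a2 = 2*a1 - a0 mod 41
  a2 = 2*30 - 22 mod 41
  a2 = 60 - 22 mod 41
  a2 = 38 mod 41 = 38
Step 2: The trefoil has determinant 3.
  Number of Fox p-colorings (p prime) is p^2 if p = 3, else p.
  Since 41 does not divide 3, only trivial (constant) colorings exist.
  (So the trial a0 = 22, a1 = 30 with a0 != a1 does NOT extend to a valid coloring of the whole trefoil: the other two crossing relations require 3*(a1 - a0) = 0 (mod 41), which fails.)
  Total colorings = 41
Step 3: a2 = 38, total Fox 41-colorings = 41

38


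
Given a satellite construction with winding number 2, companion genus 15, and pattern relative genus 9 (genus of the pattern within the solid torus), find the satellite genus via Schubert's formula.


Schubert: g(satellite) = g_rel(pattern) + |winding| * g(companion),
where g_rel(pattern) is the genus of the pattern relative to the solid torus.
= 9 + 2 * 15
= 9 + 30 = 39

39


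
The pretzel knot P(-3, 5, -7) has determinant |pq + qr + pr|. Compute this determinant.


Step 1: Compute pq + qr + pr.
pq = (-3)*5 = -15
qr = 5*(-7) = -35
pr = (-3)*(-7) = 21
pq + qr + pr = -15 + (-35) + 21 = -29
Step 2: Take absolute value.
det(P(-3,5,-7)) = |-29| = 29

29


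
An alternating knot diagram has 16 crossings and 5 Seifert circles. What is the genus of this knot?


For alternating knots, g = (c - s + 1)/2.
= (16 - 5 + 1)/2
= 12/2 = 6

6


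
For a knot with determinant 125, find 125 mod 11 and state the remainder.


Step 1: A knot is p-colorable if and only if p divides its determinant.
Step 2: Compute 125 mod 11.
125 = 11 * 11 + 4
Step 3: 125 mod 11 = 4
Step 4: The knot is 11-colorable: no

4


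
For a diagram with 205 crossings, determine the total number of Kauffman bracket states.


Each crossing contributes 2 choices (A-smoothing or B-smoothing).
Total states = 2^205 = 51422017416287688817342786954917203280710495801049370729644032

51422017416287688817342786954917203280710495801049370729644032


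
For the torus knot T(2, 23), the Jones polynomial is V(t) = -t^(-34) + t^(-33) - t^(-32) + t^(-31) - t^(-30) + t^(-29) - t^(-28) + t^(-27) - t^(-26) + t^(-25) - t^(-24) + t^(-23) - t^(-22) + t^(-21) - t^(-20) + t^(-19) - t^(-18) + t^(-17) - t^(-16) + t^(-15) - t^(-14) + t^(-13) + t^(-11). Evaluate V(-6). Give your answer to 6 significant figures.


Substituting t = -6 into V(t) = -t^(-34) + t^(-33) - t^(-32) + t^(-31) - t^(-30) + t^(-29) - t^(-28) + t^(-27) - t^(-26) + t^(-25) - t^(-24) + t^(-23) - t^(-22) + t^(-21) - t^(-20) + t^(-19) - t^(-18) + t^(-17) - t^(-16) + t^(-15) - t^(-14) + t^(-13) + t^(-11):
  (-)t^(-34) = -3.49026e-27
  (+)t^(-33) = -2.09415e-26
  (-)t^(-32) = -1.25649e-25
  (+)t^(-31) = -7.53896e-25
  (-)t^(-30) = -4.52337e-24
  (+)t^(-29) = -2.71402e-23
  (-)t^(-28) = -1.62841e-22
  (+)t^(-27) = -9.77049e-22
  (-)t^(-26) = -5.86229e-21
  (+)t^(-25) = -3.51738e-20
  (-)t^(-24) = -2.11043e-19
  (+)t^(-23) = -1.26626e-18
  (-)t^(-22) = -7.59753e-18
  (+)t^(-21) = -4.55852e-17
  (-)t^(-20) = -2.73511e-16
  (+)t^(-19) = -1.64107e-15
  (-)t^(-18) = -9.8464e-15
  (+)t^(-17) = -5.90784e-14
  (-)t^(-16) = -3.5447e-13
  (+)t^(-15) = -2.12682e-12
  (-)t^(-14) = -1.27609e-11
  (+)t^(-13) = -7.65656e-11
  (+)t^(-11) = -2.75636e-09
Sum = (-3.49026e-27) + (-2.09415e-26) + (-1.25649e-25) + (-7.53896e-25) + (-4.52337e-24) + (-2.71402e-23) + (-1.62841e-22) + (-9.77049e-22) + (-5.86229e-21) + (-3.51738e-20) + (-2.11043e-19) + (-1.26626e-18) + (-7.59753e-18) + (-4.55852e-17) + (-2.73511e-16) + (-1.64107e-15) + (-9.8464e-15) + (-5.90784e-14) + (-3.5447e-13) + (-2.12682e-12) + (-1.27609e-11) + (-7.65656e-11) + (-2.75636e-09)
= -2.84824068e-09
Rounded to 6 significant figures: -2.84824e-09

-2.84824e-09


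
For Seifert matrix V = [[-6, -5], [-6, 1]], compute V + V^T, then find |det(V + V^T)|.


Step 1: Form V + V^T where V = [[-6, -5], [-6, 1]]
  V^T = [[-6, -6], [-5, 1]]
  V + V^T = [[-12, -11], [-11, 2]]
Step 2: det(V + V^T) = (-12)*2 - (-11)*(-11)
  = -24 - 121 = -145
Step 3: Knot determinant = |det(V + V^T)| = |-145| = 145

145


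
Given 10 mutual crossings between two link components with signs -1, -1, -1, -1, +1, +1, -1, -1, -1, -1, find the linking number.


Step 1: Count positive crossings: 2
Step 2: Count negative crossings: 8
Step 3: Sum of signs = 2 - 8 = -6
Step 4: Linking number = sum/2 = -6/2 = -3

-3


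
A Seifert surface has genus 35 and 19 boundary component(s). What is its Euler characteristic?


chi = 2 - 2g - b
= 2 - 2*35 - 19
= 2 - 70 - 19 = -87

-87


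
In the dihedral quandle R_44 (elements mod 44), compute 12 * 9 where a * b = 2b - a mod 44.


12 * 9 = 2*9 - 12 mod 44
= 18 - 12 mod 44
= 6 mod 44 = 6

6


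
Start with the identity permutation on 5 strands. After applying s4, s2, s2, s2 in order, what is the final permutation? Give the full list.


Starting with identity [1, 2, 3, 4, 5].
Apply generators in sequence:
  After s4: [1, 2, 3, 5, 4]
  After s2: [1, 3, 2, 5, 4]
  After s2: [1, 2, 3, 5, 4]
  After s2: [1, 3, 2, 5, 4]
Final permutation: [1, 3, 2, 5, 4]

[1, 3, 2, 5, 4]


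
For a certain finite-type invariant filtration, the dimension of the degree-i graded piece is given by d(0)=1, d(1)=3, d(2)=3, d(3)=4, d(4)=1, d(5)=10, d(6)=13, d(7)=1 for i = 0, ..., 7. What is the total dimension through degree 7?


Total dimension = d(0) + d(1) + ... + d(7)
= 1 + 3 + 3 + 4 + 1 + 10 + 13 + 1
= 36

36


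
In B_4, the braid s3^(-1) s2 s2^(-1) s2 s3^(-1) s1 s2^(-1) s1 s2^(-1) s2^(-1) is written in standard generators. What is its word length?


The word length counts the number of generators (including inverses).
Listing each generator: s3^(-1), s2, s2^(-1), s2, s3^(-1), s1, s2^(-1), s1, s2^(-1), s2^(-1)
There are 10 generators in this braid word.

10


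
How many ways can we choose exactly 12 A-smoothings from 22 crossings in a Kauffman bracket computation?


We choose which 12 of 22 crossings get A-smoothings.
C(22, 12) = 22! / (12! * 10!)
= 646646

646646


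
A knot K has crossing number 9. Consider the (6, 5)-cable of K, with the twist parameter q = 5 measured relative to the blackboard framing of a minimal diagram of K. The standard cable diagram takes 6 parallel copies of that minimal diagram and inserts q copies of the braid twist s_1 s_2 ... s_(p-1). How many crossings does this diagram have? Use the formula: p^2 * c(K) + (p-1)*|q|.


Step 1: Each of the c(K) crossings of the companion diagram becomes p*p = p^2 crossings among the p parallel strands, and each of the |q| twists s_1 s_2 ... s_(p-1) adds (p-1) crossings.
  Crossings = p^2 * c(K) + (p-1)*|q|
Step 2: = 6^2 * 9 + (6-1)*5
Step 3: = 36*9 + 5*5
Step 4: = 324 + 25 = 349

349


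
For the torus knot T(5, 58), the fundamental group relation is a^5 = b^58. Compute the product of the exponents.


The relation is a^5 = b^58.
Product of exponents = 5 * 58
= 290

290


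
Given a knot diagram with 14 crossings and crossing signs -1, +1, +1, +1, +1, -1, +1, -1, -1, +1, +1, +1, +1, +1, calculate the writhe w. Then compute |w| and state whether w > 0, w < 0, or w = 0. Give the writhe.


Step 1: Count positive crossings (+1).
Positive crossings: 10
Step 2: Count negative crossings (-1).
Negative crossings: 4
Step 3: Writhe = (positive) - (negative)
w = 10 - 4 = 6
Step 4: |w| = 6, and w is positive

6


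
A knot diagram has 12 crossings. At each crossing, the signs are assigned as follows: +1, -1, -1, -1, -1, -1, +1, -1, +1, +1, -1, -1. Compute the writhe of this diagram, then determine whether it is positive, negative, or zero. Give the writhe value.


Step 1: Count positive crossings (+1).
Positive crossings: 4
Step 2: Count negative crossings (-1).
Negative crossings: 8
Step 3: Writhe = (positive) - (negative)
w = 4 - 8 = -4
Step 4: |w| = 4, and w is negative

-4


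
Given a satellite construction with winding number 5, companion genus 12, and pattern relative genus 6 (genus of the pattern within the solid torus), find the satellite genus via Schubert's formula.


Schubert: g(satellite) = g_rel(pattern) + |winding| * g(companion),
where g_rel(pattern) is the genus of the pattern relative to the solid torus.
= 6 + 5 * 12
= 6 + 60 = 66

66


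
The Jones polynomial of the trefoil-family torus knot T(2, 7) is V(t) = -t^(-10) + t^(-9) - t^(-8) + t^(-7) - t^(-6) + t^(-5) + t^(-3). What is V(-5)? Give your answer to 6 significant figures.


Substituting t = -5 into V(t) = -t^(-10) + t^(-9) - t^(-8) + t^(-7) - t^(-6) + t^(-5) + t^(-3):
  (-)t^(-10) = -1.024e-07
  (+)t^(-9) = -5.12e-07
  (-)t^(-8) = -2.56e-06
  (+)t^(-7) = -1.28e-05
  (-)t^(-6) = -6.4e-05
  (+)t^(-5) = -0.00032
  (+)t^(-3) = -0.008
Sum = (-1.024e-07) + (-5.12e-07) + (-2.56e-06) + (-1.28e-05) + (-6.4e-05) + (-0.00032) + (-0.008)
= -0.0083999744
Rounded to 6 significant figures: -0.00839997

-0.00839997


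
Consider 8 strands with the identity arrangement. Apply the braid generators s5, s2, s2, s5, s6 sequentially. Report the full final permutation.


Starting with identity [1, 2, 3, 4, 5, 6, 7, 8].
Apply generators in sequence:
  After s5: [1, 2, 3, 4, 6, 5, 7, 8]
  After s2: [1, 3, 2, 4, 6, 5, 7, 8]
  After s2: [1, 2, 3, 4, 6, 5, 7, 8]
  After s5: [1, 2, 3, 4, 5, 6, 7, 8]
  After s6: [1, 2, 3, 4, 5, 7, 6, 8]
Final permutation: [1, 2, 3, 4, 5, 7, 6, 8]

[1, 2, 3, 4, 5, 7, 6, 8]


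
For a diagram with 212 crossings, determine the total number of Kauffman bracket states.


Each crossing contributes 2 choices (A-smoothing or B-smoothing).
Total states = 2^212 = 6582018229284824168619876730229402019930943462534319453394436096

6582018229284824168619876730229402019930943462534319453394436096


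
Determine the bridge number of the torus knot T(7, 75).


The bridge number of T(p,q) is min(p,q).
min(7, 75) = 7

7


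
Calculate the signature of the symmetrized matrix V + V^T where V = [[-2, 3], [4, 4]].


Step 1: V + V^T = [[-4, 7], [7, 8]]
Step 2: trace = 4, det = -81
Step 3: Discriminant = 4^2 - 4*(-81) = 340
Step 4: Eigenvalues: 11.2195, -7.21954
Step 5: Signature = (# positive eigenvalues) - (# negative eigenvalues) = 0

0


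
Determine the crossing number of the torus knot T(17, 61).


For a torus knot T(p, q) with gcd(p,q)=1,
the crossing number is min(p*(q-1), q*(p-1)).
p*(q-1) = 17*60 = 1020
q*(p-1) = 61*16 = 976
min(1020, 976) = 976

976


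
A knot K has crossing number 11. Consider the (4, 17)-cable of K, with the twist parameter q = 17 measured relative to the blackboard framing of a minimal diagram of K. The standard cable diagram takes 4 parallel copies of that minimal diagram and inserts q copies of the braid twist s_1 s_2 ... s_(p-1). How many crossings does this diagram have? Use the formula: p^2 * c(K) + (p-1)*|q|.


Step 1: Each of the c(K) crossings of the companion diagram becomes p*p = p^2 crossings among the p parallel strands, and each of the |q| twists s_1 s_2 ... s_(p-1) adds (p-1) crossings.
  Crossings = p^2 * c(K) + (p-1)*|q|
Step 2: = 4^2 * 11 + (4-1)*17
Step 3: = 16*11 + 3*17
Step 4: = 176 + 51 = 227

227


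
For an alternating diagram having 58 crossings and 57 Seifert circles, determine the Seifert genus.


For alternating knots, g = (c - s + 1)/2.
= (58 - 57 + 1)/2
= 2/2 = 1

1


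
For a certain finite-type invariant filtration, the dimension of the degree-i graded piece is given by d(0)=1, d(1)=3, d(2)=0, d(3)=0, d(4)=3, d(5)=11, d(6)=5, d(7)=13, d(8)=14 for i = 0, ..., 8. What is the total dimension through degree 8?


Total dimension = d(0) + d(1) + ... + d(8)
= 1 + 3 + 0 + 0 + 3 + 11 + 5 + 13 + 14
= 50

50


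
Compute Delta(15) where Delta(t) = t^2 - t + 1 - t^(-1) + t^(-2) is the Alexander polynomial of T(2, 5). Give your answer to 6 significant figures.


Substituting t = 15 into Delta(t) = t^2 - t + 1 - t^(-1) + t^(-2):
Term values: (225) + (-15) + (1) + (-0.0666667) + (0.00444444)
Sum = 210.9377778
Rounded to 6 significant figures: 210.938

210.938


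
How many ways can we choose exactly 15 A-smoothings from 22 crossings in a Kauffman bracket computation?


We choose which 15 of 22 crossings get A-smoothings.
C(22, 15) = 22! / (15! * 7!)
= 170544

170544


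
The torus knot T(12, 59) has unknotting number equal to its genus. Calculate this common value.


For a torus knot T(p,q), both the unknotting number and genus equal (p-1)(q-1)/2.
= (12-1)(59-1)/2
= 11*58/2
= 638/2 = 319

319


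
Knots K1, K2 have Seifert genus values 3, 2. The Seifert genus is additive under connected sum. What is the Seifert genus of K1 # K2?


The Seifert genus is additive under connected sum.
Seifert genus(K1 # K2) = (3) + (2)
= 5

5


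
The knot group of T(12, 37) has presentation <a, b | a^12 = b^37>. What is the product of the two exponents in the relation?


The relation is a^12 = b^37.
Product of exponents = 12 * 37
= 444

444


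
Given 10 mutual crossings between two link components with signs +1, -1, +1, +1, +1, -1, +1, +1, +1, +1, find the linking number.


Step 1: Count positive crossings: 8
Step 2: Count negative crossings: 2
Step 3: Sum of signs = 8 - 2 = 6
Step 4: Linking number = sum/2 = 6/2 = 3

3


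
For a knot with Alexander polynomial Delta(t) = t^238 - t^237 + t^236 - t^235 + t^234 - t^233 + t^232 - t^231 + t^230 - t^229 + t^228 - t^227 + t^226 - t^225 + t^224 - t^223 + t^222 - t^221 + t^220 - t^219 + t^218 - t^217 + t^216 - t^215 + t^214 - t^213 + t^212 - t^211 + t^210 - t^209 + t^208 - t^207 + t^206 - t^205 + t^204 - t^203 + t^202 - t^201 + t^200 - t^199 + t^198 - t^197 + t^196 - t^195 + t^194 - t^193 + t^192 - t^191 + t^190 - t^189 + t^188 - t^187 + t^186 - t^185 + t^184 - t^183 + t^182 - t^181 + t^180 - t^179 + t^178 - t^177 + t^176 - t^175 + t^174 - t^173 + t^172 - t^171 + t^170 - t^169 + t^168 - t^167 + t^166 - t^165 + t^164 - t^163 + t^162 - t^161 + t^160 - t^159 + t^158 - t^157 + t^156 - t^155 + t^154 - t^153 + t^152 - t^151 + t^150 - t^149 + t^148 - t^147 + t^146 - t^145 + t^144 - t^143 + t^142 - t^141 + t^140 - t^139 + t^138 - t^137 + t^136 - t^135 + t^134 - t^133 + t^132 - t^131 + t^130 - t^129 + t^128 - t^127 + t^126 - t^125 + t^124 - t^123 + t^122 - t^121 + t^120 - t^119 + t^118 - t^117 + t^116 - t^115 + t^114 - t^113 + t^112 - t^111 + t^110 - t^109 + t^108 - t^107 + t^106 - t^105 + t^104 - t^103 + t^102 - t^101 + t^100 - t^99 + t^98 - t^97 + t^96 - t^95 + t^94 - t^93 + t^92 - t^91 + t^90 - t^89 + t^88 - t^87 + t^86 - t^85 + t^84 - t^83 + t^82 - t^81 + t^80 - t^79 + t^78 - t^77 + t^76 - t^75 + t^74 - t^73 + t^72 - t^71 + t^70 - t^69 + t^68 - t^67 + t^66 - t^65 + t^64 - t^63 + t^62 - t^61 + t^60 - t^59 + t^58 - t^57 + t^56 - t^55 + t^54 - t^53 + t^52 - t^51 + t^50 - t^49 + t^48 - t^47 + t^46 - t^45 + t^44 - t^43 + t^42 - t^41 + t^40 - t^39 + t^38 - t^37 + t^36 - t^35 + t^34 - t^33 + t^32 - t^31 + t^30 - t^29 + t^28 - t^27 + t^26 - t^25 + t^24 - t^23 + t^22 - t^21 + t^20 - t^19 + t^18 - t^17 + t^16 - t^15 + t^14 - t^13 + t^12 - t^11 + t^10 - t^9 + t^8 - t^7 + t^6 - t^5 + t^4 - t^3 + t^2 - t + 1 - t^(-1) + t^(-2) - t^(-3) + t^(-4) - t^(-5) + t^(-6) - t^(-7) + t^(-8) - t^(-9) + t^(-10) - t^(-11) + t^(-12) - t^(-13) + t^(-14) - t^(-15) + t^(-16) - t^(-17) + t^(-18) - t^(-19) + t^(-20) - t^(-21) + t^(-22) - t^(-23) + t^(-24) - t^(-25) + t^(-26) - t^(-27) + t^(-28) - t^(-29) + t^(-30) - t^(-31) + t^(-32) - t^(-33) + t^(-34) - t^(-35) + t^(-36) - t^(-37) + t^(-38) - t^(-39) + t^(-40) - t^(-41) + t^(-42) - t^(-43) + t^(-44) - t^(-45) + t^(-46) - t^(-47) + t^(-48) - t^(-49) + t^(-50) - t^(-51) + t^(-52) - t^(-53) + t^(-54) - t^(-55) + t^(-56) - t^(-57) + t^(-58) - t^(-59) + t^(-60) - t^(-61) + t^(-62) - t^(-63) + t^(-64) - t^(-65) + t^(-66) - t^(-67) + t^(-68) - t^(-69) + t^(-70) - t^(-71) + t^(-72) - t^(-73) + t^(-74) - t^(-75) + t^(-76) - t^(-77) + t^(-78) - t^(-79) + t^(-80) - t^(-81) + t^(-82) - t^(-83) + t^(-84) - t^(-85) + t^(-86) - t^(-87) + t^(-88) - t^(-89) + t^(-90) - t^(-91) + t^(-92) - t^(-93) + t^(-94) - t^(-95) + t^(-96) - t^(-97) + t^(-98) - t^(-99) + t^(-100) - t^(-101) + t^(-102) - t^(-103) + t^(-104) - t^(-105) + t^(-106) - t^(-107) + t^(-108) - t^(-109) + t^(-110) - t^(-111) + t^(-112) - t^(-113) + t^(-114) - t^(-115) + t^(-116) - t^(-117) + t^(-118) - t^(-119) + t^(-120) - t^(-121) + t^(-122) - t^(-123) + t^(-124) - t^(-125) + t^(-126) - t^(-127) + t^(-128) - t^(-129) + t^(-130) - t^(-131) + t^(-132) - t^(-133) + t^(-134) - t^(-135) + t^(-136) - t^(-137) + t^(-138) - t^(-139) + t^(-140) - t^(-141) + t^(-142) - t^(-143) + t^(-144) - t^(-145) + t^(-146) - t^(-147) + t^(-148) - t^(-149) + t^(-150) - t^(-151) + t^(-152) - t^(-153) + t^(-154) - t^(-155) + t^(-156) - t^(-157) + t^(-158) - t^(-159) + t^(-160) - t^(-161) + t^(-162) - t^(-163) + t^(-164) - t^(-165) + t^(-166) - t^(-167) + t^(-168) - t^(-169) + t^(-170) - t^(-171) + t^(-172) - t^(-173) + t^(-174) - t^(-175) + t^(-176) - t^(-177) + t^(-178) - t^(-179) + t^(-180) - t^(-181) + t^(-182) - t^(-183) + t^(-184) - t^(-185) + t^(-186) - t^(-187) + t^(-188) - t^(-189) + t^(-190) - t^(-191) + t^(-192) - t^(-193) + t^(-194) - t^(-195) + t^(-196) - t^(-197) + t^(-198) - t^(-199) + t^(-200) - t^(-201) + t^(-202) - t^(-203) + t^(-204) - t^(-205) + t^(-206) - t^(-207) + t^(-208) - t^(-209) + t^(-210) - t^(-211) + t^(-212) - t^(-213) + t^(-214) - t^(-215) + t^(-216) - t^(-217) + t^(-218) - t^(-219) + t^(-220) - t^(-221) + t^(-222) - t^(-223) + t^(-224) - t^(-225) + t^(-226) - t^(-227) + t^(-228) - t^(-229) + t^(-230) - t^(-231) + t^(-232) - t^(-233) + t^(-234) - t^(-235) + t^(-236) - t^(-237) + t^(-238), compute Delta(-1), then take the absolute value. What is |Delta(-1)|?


Step 1: The polynomial has 477 terms with alternating signs, exponents from 238 down to -238.
Step 2: Substitute t = -1. The i-th term has coefficient (-1)^i and exponent (m-i),
  so its value is (-1)^i * (-1)^(m-i) = (-1)^m = 1 for every i.
Step 3: All 477 terms equal 1, so Delta(-1) = 477 * (1) = 477
Step 4: |Delta(-1)| = 477

477


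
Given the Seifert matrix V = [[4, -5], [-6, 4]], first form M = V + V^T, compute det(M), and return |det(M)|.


Step 1: Form V + V^T where V = [[4, -5], [-6, 4]]
  V^T = [[4, -6], [-5, 4]]
  V + V^T = [[8, -11], [-11, 8]]
Step 2: det(V + V^T) = 8*8 - (-11)*(-11)
  = 64 - 121 = -57
Step 3: Knot determinant = |det(V + V^T)| = |-57| = 57

57


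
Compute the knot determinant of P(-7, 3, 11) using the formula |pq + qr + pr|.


Step 1: Compute pq + qr + pr.
pq = (-7)*3 = -21
qr = 3*11 = 33
pr = (-7)*11 = -77
pq + qr + pr = -21 + 33 + (-77) = -65
Step 2: Take absolute value.
det(P(-7,3,11)) = |-65| = 65

65


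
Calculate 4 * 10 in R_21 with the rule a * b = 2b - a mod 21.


4 * 10 = 2*10 - 4 mod 21
= 20 - 4 mod 21
= 16 mod 21 = 16

16


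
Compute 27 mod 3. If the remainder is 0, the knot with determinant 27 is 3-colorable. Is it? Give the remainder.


Step 1: A knot is p-colorable if and only if p divides its determinant.
Step 2: Compute 27 mod 3.
27 = 9 * 3 + 0
Step 3: 27 mod 3 = 0
Step 4: The knot is 3-colorable: yes

0


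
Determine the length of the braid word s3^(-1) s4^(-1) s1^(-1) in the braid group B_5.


The word length counts the number of generators (including inverses).
Listing each generator: s3^(-1), s4^(-1), s1^(-1)
There are 3 generators in this braid word.

3


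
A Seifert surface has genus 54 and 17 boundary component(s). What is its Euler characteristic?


chi = 2 - 2g - b
= 2 - 2*54 - 17
= 2 - 108 - 17 = -123

-123


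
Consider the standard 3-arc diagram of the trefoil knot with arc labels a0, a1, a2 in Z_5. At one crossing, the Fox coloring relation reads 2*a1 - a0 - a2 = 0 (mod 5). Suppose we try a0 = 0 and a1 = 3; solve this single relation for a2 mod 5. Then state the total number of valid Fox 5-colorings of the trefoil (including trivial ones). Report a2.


Step 1: Apply the given crossing relation 2*a1 - a0 - a2 = 0 (mod 5).
  a2 = 2*a1 - a0 mod 5
  a2 = 2*3 - 0 mod 5
  a2 = 6 - 0 mod 5
  a2 = 6 mod 5 = 1
Step 2: The trefoil has determinant 3.
  Number of Fox p-colorings (p prime) is p^2 if p = 3, else p.
  Since 5 does not divide 3, only trivial (constant) colorings exist.
  (So the trial a0 = 0, a1 = 3 with a0 != a1 does NOT extend to a valid coloring of the whole trefoil: the other two crossing relations require 3*(a1 - a0) = 0 (mod 5), which fails.)
  Total colorings = 5
Step 3: a2 = 1, total Fox 5-colorings = 5

1


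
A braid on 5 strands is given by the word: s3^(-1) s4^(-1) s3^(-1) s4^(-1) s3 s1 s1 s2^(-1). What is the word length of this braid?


The word length counts the number of generators (including inverses).
Listing each generator: s3^(-1), s4^(-1), s3^(-1), s4^(-1), s3, s1, s1, s2^(-1)
There are 8 generators in this braid word.

8


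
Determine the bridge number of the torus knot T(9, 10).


The bridge number of T(p,q) is min(p,q).
min(9, 10) = 9

9


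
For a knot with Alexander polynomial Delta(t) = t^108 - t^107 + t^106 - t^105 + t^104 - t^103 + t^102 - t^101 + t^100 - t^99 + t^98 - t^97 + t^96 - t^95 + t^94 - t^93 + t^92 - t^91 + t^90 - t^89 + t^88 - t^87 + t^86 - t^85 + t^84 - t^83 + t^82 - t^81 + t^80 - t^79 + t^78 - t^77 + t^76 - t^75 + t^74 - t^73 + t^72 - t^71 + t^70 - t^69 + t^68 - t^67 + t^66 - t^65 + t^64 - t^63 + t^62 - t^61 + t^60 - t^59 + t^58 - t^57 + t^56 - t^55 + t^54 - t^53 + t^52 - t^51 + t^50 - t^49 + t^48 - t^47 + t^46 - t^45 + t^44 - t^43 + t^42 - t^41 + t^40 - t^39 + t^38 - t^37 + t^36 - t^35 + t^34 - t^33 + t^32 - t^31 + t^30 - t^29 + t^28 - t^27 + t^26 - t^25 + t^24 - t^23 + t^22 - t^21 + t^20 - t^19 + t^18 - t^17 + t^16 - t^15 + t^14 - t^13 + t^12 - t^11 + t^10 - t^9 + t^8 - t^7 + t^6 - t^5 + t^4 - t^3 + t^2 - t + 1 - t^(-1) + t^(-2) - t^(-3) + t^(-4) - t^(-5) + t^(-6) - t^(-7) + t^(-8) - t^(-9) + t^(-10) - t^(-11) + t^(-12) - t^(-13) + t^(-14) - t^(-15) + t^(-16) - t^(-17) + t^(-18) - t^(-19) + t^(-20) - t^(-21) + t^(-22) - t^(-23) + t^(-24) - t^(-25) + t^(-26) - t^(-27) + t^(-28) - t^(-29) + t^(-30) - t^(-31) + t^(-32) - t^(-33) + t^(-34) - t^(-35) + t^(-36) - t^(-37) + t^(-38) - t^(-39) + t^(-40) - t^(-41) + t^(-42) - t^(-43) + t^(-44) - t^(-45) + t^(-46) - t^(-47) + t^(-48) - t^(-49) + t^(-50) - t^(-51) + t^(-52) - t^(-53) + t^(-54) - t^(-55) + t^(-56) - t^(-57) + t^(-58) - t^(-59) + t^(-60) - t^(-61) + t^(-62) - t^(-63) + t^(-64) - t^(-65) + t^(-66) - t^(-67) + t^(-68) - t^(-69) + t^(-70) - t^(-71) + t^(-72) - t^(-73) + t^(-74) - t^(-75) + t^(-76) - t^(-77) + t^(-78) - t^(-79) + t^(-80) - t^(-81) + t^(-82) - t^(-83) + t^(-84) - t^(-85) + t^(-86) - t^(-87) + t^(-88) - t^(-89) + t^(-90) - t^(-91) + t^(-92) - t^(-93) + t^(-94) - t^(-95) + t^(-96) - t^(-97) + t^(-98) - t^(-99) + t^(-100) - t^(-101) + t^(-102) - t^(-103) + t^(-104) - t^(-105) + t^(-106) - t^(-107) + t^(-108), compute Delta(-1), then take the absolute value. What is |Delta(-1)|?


Step 1: The polynomial has 217 terms with alternating signs, exponents from 108 down to -108.
Step 2: Substitute t = -1. The i-th term has coefficient (-1)^i and exponent (m-i),
  so its value is (-1)^i * (-1)^(m-i) = (-1)^m = 1 for every i.
Step 3: All 217 terms equal 1, so Delta(-1) = 217 * (1) = 217
Step 4: |Delta(-1)| = 217

217
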